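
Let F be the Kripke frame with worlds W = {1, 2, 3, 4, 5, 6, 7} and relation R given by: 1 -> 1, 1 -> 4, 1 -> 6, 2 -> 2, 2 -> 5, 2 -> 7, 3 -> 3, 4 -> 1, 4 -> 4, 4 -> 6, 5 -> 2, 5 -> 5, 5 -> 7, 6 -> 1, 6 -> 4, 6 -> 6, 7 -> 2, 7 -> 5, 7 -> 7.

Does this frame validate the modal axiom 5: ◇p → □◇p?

Yes

The schema 5 characterises exactly the Euclidean frames.
Euclidean: yes — any two successors of a common world are R-related.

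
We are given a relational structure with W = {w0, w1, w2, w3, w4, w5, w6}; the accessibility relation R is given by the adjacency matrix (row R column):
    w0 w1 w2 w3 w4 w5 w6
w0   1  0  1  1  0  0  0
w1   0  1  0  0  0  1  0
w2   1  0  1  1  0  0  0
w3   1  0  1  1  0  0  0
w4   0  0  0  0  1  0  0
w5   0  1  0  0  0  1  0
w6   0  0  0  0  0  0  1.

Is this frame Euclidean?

Euclidean: yes — any two successors of a common world are R-related.

Yes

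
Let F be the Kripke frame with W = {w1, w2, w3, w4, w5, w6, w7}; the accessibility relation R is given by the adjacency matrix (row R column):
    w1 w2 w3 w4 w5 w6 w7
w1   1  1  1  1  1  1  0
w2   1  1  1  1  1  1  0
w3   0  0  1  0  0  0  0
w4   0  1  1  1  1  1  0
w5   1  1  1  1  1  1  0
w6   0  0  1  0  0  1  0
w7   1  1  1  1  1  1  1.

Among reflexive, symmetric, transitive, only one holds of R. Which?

Reflexive: yes — every world is R-related to itself.
Symmetric: no — w1 R w3 but not w3 R w1.
Transitive: no — w4 R w2 and w2 R w1, but not w4 R w1.
Only reflexive holds.

reflexive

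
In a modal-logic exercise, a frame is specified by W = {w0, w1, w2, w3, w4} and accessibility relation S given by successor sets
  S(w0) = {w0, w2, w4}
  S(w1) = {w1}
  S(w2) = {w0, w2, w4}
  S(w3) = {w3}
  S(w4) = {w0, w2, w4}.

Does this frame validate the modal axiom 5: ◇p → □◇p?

By correspondence theory, 5 is valid on a frame iff S is Euclidean.
Euclidean: yes — any two successors of a common world are S-related.

Yes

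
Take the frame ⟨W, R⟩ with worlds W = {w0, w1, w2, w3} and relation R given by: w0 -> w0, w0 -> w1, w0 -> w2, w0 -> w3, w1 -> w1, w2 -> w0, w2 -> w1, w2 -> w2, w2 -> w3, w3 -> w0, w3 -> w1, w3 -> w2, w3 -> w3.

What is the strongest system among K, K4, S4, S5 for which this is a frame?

S4

Transitive (axiom 4): yes — every two-step R-path is closed by a direct edge.
Reflexive (axiom T): yes — every world is R-related to itself.
Euclidean (axiom 5): no — w0 R w1 and w0 R w2, but not w1 R w2.
So F validates K, K4, S4; S5 would additionally require R to be Euclidean. The strongest is S4.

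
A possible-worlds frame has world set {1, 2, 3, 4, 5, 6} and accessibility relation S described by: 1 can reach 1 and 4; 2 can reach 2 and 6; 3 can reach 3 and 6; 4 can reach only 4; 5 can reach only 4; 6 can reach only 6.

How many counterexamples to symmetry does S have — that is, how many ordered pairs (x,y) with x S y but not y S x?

4

Enumerating: (1,4), (2,6), (3,6), (5,4).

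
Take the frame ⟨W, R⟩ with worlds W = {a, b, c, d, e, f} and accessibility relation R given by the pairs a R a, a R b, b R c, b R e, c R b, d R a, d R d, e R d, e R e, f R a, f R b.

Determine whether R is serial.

Yes

Serial: yes — every world has a successor (e.g. a R a).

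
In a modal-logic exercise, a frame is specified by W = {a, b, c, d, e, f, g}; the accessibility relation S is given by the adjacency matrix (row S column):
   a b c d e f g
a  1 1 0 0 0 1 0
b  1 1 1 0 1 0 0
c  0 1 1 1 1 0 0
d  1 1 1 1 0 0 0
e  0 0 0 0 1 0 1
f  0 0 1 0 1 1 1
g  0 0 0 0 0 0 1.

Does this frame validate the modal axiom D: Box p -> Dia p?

The schema D characterises exactly the serial frames.
Serial: yes — every world has a successor (e.g. a S a).

Yes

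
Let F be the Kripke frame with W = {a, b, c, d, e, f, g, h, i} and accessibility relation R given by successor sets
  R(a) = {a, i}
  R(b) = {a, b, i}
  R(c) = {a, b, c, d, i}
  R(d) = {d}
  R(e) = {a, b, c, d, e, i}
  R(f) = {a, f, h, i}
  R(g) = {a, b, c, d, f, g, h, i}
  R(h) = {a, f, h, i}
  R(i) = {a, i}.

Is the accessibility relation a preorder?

Yes

Reflexive: yes — every world is R-related to itself.
Transitive: yes — every two-step R-path is closed by a direct edge.
So R is a preorder.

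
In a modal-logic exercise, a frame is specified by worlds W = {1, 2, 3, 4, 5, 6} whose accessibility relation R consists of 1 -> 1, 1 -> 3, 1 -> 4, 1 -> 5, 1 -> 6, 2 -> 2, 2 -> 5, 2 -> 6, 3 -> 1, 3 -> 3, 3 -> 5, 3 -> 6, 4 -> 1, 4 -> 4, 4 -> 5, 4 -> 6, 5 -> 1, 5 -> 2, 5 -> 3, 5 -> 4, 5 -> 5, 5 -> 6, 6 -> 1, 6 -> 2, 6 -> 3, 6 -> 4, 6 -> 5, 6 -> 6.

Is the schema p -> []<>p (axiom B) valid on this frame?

Axiom B corresponds to the accessibility relation being symmetric.
Symmetric: yes — every pair in R has its reverse in R.

Yes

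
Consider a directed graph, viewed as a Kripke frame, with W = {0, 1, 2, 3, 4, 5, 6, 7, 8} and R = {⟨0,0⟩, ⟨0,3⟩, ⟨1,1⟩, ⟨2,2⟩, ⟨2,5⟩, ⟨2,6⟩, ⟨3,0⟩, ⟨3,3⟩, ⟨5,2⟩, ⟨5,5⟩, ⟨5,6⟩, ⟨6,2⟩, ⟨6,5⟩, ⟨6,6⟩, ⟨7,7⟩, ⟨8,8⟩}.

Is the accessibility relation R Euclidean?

Euclidean: yes — any two successors of a common world are R-related.

Yes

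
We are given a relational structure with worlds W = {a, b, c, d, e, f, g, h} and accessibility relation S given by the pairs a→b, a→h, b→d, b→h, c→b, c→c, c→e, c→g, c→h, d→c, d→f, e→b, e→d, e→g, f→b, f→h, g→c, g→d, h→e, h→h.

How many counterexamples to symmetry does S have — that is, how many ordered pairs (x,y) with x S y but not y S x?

Enumerating: (a,b), (a,h), (b,d), (b,h), (c,b), (c,e), (c,h), (d,c), (d,f), (e,b), (e,d), (e,g), (f,b), (f,h), (g,d), (h,e).

16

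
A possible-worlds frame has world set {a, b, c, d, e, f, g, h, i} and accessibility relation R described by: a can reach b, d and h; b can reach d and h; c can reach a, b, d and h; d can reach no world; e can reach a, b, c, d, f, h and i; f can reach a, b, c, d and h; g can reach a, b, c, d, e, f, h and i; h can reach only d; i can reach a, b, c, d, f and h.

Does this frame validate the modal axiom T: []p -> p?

By correspondence theory, T is valid on a frame iff R is reflexive.
Reflexive: no — a is not related to itself.

No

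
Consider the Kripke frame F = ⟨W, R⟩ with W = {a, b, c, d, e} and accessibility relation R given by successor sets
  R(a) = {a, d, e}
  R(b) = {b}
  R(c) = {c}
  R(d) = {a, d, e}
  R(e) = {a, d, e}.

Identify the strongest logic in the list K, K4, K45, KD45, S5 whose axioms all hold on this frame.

S5

Transitive (axiom 4): yes — every two-step R-path is closed by a direct edge.
Euclidean (axiom 5): yes — any two successors of a common world are R-related.
Serial (axiom D): yes — every world has a successor (e.g. a R a).
Reflexive (axiom T): yes — every world is R-related to itself.
So F validates K, K4, K45, KD45, S5. The strongest is S5.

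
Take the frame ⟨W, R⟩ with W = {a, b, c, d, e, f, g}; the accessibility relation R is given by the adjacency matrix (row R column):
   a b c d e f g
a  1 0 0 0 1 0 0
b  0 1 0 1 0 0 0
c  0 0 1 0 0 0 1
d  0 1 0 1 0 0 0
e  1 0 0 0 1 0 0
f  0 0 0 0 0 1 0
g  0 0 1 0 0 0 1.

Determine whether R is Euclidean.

Euclidean: yes — any two successors of a common world are R-related.

Yes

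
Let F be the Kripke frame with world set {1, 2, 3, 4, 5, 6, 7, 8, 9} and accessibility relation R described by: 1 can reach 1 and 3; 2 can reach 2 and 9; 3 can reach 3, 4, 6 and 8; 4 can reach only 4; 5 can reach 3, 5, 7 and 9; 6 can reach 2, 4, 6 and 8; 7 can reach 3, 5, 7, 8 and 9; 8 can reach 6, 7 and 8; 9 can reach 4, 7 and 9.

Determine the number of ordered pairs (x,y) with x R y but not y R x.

11

Enumerating: (1,3), (2,9), (3,4), (3,6), (3,8), (5,3), (5,9), (6,2), (6,4), (7,3), (9,4).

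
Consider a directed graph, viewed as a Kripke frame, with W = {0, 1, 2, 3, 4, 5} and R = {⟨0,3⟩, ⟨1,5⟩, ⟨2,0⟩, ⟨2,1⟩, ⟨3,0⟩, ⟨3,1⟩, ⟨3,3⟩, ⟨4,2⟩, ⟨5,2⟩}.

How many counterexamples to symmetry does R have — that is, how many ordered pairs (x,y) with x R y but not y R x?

6

Enumerating: (1,5), (2,0), (2,1), (3,1), (4,2), (5,2).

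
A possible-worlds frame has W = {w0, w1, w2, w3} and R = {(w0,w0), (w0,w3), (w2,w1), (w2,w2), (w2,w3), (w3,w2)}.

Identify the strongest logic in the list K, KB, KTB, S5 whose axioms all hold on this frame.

K

Symmetric (axiom B): no — w0 R w3 but not w3 R w0.
Reflexive (axiom T): no — w1 is not related to itself.
Euclidean (axiom 5): no — w2 R w1 and w2 R w3, but not w1 R w3.
So F validates K; KB would additionally require R to be symmetric. The strongest is K.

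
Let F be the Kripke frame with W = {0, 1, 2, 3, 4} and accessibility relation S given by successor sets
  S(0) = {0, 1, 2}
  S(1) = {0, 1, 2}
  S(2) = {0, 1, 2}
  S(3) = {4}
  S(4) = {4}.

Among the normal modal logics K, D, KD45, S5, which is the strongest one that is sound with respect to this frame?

Serial (axiom D): yes — every world has a successor (e.g. 0 S 0).
Euclidean (axiom 5): yes — any two successors of a common world are S-related.
Transitive (axiom 4): yes — every two-step S-path is closed by a direct edge.
Reflexive (axiom T): no — 3 is not related to itself.
So F validates K, D, KD45; S5 would additionally require S to be reflexive. The strongest is KD45.

KD45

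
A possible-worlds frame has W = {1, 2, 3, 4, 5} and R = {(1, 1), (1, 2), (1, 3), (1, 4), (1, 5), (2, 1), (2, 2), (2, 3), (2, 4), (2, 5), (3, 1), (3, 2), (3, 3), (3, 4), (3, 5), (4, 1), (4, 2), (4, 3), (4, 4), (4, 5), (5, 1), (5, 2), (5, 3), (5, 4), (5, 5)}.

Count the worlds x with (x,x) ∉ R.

0

R is reflexive; there are no such worlds.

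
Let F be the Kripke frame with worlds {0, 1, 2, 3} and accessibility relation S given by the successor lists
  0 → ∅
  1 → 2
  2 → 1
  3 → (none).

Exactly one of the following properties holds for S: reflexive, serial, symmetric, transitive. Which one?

Reflexive: no — 0 is not related to itself.
Serial: no — 0 has no S-successor.
Symmetric: yes — every pair in S has its reverse in S.
Transitive: no — 1 S 2 and 2 S 1, but not 1 S 1.
Only symmetric holds.

symmetric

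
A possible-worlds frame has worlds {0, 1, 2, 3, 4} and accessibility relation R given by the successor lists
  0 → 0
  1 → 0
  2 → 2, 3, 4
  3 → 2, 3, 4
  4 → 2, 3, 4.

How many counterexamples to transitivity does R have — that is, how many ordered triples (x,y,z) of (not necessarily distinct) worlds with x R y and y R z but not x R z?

0

R is transitive; there are no such tuples.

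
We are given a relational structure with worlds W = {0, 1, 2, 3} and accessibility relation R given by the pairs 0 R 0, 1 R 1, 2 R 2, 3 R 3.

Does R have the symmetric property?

Symmetric: yes — every pair in R has its reverse in R.

Yes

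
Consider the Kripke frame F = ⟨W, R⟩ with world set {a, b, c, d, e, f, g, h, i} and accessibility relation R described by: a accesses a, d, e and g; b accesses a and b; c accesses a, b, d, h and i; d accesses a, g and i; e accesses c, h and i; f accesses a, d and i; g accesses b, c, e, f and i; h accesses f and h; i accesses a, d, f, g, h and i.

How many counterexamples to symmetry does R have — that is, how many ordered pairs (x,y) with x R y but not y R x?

Enumerating: (a,e), (a,g), (b,a), (c,a), (c,b), (c,d), (c,h), (c,i), (d,g), (e,c), (e,h), (e,i), … and 9 more.
Total: 21.

21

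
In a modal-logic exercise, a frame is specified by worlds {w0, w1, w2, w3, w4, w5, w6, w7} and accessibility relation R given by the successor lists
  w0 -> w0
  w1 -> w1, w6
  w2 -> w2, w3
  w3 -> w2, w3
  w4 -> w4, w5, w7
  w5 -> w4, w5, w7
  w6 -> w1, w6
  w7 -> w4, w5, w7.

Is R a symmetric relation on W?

Symmetric: yes — every pair in R has its reverse in R.

Yes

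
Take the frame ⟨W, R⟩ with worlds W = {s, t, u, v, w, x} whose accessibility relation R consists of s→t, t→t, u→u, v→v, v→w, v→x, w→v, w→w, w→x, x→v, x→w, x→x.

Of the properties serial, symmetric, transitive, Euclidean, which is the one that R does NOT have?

Serial: yes — every world has a successor (e.g. s R t).
Symmetric: no — s R t but not t R s.
Transitive: yes — every two-step R-path is closed by a direct edge.
Euclidean: yes — any two successors of a common world are R-related.
Only symmetric fails.

symmetric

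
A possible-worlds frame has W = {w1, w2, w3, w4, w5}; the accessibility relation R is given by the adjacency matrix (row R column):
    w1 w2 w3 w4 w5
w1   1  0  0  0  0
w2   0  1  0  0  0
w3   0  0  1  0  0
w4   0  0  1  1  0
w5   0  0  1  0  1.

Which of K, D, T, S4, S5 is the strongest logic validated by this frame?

S4

Serial (axiom D): yes — every world has a successor (e.g. w1 R w1).
Reflexive (axiom T): yes — every world is R-related to itself.
Transitive (axiom 4): yes — every two-step R-path is closed by a direct edge.
Euclidean (axiom 5): no — w4 R w3 and w4 R w4, but not w3 R w4.
So F validates K, D, T, S4; S5 would additionally require R to be Euclidean. The strongest is S4.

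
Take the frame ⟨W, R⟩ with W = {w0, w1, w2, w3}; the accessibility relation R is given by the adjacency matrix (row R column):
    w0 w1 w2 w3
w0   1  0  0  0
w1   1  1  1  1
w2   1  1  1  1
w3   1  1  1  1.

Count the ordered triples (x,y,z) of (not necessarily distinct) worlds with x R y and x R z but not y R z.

9

Enumerating: (w1,w0,w1), (w1,w0,w2), (w1,w0,w3), (w2,w0,w1), (w2,w0,w2), (w2,w0,w3), (w3,w0,w1), (w3,w0,w2), (w3,w0,w3).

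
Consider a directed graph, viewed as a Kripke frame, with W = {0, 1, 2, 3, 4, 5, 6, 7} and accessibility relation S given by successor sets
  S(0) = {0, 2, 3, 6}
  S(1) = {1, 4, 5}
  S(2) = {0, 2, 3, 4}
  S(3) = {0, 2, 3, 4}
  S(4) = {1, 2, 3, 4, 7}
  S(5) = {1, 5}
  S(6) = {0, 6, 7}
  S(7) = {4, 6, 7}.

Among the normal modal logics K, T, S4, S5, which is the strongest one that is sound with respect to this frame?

T

Reflexive (axiom T): yes — every world is S-related to itself.
Transitive (axiom 4): no — 0 S 2 and 2 S 4, but not 0 S 4.
Euclidean (axiom 5): no — 0 S 2 and 0 S 6, but not 2 S 6.
So F validates K, T; S4 would additionally require S to be transitive. The strongest is T.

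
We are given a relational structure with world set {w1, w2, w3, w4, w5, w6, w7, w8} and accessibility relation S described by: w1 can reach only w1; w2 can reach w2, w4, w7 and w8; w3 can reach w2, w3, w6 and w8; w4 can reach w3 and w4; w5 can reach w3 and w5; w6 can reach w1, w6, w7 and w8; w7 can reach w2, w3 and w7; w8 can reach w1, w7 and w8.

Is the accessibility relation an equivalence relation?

No

Reflexive: yes — every world is S-related to itself.
Symmetric: no — w2 S w4 but not w4 S w2.
Transitive: no — w2 S w4 and w4 S w3, but not w2 S w3.
So S is not an equivalence relation.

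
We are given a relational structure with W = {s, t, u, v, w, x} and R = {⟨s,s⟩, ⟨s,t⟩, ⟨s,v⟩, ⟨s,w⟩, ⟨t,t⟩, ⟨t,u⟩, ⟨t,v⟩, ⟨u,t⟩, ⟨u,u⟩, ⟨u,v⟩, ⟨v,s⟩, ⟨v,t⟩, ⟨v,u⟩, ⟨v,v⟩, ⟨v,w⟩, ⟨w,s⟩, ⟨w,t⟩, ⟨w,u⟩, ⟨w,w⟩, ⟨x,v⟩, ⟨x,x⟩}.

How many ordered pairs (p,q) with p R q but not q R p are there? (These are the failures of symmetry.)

Enumerating: (s,t), (v,w), (w,t), (w,u), (x,v).

5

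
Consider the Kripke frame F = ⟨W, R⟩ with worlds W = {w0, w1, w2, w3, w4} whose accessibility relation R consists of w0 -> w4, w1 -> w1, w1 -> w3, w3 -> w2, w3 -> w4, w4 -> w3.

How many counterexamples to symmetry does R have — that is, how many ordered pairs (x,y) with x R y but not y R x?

Enumerating: (w0,w4), (w1,w3), (w3,w2).

3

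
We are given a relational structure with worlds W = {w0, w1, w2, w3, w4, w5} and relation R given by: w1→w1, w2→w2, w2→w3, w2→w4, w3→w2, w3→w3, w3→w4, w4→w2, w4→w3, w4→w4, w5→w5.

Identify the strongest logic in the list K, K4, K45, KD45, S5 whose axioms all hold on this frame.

Transitive (axiom 4): yes — every two-step R-path is closed by a direct edge.
Euclidean (axiom 5): yes — any two successors of a common world are R-related.
Serial (axiom D): no — w0 has no R-successor.
Reflexive (axiom T): no — w0 is not related to itself.
So F validates K, K4, K45; KD45 would additionally require R to be serial. The strongest is K45.

K45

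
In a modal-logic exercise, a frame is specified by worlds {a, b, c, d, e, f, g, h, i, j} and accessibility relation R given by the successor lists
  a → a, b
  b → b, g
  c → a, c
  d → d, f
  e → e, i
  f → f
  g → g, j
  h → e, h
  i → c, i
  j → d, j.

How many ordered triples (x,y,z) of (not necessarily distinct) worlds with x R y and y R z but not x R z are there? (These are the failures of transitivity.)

8

Enumerating: (a,b,g), (b,g,j), (c,a,b), (e,i,c), (g,j,d), (h,e,i), (i,c,a), (j,d,f).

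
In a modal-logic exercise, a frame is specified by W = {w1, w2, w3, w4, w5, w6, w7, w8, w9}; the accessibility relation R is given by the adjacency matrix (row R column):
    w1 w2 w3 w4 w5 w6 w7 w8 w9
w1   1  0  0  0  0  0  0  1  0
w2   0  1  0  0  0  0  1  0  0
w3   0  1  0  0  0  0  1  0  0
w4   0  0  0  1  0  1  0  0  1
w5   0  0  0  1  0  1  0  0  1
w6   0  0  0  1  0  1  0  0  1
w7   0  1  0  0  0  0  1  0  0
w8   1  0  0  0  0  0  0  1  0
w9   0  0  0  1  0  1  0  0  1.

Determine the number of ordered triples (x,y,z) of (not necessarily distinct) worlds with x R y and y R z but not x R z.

R is transitive; there are no such tuples.

0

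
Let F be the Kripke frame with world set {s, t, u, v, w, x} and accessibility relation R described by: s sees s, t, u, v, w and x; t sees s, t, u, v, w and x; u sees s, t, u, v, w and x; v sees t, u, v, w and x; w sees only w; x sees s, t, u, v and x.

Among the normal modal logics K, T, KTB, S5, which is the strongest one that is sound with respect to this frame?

T

Reflexive (axiom T): yes — every world is R-related to itself.
Symmetric (axiom B): no — s R v but not v R s.
Euclidean (axiom 5): no — s R w and s R t, but not w R t.
So F validates K, T; KTB would additionally require R to be symmetric. The strongest is T.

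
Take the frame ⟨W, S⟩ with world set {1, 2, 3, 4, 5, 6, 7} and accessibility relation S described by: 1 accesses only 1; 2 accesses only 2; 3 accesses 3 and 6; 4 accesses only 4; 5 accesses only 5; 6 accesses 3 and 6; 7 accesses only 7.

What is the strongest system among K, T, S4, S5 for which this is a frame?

S5

Reflexive (axiom T): yes — every world is S-related to itself.
Transitive (axiom 4): yes — every two-step S-path is closed by a direct edge.
Euclidean (axiom 5): yes — any two successors of a common world are S-related.
So F validates K, T, S4, S5. The strongest is S5.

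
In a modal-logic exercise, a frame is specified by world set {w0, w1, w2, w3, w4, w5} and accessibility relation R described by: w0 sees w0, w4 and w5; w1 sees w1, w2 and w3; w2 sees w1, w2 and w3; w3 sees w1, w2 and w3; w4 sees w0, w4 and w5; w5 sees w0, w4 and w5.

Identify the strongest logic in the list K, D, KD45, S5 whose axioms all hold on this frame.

Serial (axiom D): yes — every world has a successor (e.g. w0 R w0).
Euclidean (axiom 5): yes — any two successors of a common world are R-related.
Transitive (axiom 4): yes — every two-step R-path is closed by a direct edge.
Reflexive (axiom T): yes — every world is R-related to itself.
So F validates K, D, KD45, S5. The strongest is S5.

S5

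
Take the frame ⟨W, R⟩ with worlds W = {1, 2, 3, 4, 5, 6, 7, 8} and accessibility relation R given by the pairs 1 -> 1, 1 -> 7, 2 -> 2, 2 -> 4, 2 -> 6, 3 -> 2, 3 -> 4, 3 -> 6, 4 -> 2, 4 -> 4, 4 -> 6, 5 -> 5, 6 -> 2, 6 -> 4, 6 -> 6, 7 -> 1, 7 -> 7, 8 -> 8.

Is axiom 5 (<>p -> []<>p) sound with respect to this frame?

Yes

The schema 5 characterises exactly the Euclidean frames.
Euclidean: yes — any two successors of a common world are R-related.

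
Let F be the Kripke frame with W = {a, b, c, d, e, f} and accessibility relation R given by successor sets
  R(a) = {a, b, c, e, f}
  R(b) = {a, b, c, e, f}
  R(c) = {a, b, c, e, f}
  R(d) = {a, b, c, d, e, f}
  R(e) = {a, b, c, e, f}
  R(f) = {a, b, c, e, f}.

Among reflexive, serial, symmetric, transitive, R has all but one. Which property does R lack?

Reflexive: yes — every world is R-related to itself.
Serial: yes — every world has a successor (e.g. a R a).
Symmetric: no — d R a but not a R d.
Transitive: yes — every two-step R-path is closed by a direct edge.
Only symmetric fails.

symmetric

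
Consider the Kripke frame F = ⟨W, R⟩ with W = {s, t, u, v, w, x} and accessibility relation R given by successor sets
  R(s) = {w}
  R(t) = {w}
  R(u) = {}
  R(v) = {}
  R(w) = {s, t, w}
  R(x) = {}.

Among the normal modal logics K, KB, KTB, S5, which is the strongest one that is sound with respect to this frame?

KB

Symmetric (axiom B): yes — every pair in R has its reverse in R.
Reflexive (axiom T): no — s is not related to itself.
Euclidean (axiom 5): no — w R s and w R t, but not s R t.
So F validates K, KB; KTB would additionally require R to be reflexive. The strongest is KB.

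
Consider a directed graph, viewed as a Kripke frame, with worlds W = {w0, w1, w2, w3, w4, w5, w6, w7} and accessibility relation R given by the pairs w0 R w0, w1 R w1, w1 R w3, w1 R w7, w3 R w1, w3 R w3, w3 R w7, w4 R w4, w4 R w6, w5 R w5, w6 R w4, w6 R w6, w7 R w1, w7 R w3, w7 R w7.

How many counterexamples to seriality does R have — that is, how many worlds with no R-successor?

1

Enumerating: w2.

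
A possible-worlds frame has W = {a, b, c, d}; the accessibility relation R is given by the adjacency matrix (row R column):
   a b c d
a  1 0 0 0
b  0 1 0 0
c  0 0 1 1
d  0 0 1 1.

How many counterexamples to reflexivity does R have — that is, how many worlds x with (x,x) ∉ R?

R is reflexive; there are no such worlds.

0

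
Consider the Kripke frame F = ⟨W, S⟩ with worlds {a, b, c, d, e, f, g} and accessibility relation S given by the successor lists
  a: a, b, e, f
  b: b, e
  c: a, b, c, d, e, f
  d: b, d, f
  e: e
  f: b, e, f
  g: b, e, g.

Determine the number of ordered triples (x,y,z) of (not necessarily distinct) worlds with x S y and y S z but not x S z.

Enumerating: (d,b,e), (d,f,e).

2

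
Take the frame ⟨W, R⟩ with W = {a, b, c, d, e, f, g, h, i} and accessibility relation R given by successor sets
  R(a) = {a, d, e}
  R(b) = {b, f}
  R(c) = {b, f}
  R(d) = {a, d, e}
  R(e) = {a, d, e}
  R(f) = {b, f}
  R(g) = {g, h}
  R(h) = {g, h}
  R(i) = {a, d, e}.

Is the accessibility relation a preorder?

Reflexive: no — c is not related to itself.
Transitive: yes — every two-step R-path is closed by a direct edge.
So R is not a preorder.

No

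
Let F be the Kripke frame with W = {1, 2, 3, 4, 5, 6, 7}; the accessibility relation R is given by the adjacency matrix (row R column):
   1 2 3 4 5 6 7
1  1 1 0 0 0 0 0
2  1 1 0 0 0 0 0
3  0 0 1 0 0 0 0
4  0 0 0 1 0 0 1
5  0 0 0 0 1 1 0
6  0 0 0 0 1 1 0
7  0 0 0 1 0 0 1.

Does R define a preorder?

Reflexive: yes — every world is R-related to itself.
Transitive: yes — every two-step R-path is closed by a direct edge.
So R is a preorder.

Yes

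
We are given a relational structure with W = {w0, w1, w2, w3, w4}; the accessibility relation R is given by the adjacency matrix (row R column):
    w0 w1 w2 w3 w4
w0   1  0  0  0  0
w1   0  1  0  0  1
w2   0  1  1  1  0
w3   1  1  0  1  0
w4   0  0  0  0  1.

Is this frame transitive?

Transitive: no — w2 R w1 and w1 R w4, but not w2 R w4.

No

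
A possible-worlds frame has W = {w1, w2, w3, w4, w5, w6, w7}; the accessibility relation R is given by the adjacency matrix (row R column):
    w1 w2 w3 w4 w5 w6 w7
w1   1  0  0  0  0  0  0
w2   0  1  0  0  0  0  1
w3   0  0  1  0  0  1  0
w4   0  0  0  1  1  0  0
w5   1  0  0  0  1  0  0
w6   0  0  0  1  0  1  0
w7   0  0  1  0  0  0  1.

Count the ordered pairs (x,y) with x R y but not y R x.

Enumerating: (w2,w7), (w3,w6), (w4,w5), (w5,w1), (w6,w4), (w7,w3).

6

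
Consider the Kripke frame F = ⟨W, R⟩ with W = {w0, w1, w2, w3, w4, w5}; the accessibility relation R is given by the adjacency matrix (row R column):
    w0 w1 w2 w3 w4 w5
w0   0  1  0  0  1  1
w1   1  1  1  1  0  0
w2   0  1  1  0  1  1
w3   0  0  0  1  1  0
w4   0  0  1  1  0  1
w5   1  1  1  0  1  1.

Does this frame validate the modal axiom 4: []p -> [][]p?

The schema 4 characterises exactly the transitive frames.
Transitive: no — w0 R w1 and w1 R w2, but not w0 R w2.

No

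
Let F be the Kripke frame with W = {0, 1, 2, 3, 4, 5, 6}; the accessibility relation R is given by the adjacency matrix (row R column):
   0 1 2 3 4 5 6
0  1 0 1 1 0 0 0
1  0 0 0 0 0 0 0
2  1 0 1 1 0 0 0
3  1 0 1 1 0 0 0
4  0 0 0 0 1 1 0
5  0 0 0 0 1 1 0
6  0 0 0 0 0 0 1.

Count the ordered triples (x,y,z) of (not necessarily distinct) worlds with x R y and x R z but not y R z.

R is Euclidean; there are no such tuples.

0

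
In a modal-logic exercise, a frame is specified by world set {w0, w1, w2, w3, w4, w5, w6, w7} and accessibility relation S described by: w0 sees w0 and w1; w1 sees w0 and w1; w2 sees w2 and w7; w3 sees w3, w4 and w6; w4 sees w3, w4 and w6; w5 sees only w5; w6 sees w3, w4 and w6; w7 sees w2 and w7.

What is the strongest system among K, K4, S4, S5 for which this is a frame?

S5

Transitive (axiom 4): yes — every two-step S-path is closed by a direct edge.
Reflexive (axiom T): yes — every world is S-related to itself.
Euclidean (axiom 5): yes — any two successors of a common world are S-related.
So F validates K, K4, S4, S5. The strongest is S5.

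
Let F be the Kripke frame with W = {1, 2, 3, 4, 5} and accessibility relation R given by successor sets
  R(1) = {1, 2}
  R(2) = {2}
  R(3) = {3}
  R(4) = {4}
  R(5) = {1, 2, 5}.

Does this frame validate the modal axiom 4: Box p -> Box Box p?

Yes

The schema 4 characterises exactly the transitive frames.
Transitive: yes — every two-step R-path is closed by a direct edge.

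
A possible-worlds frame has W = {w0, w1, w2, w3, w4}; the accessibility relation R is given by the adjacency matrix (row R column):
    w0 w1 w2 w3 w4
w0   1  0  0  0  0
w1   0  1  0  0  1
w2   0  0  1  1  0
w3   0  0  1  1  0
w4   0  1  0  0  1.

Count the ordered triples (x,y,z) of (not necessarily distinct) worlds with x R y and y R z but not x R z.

R is transitive; there are no such tuples.

0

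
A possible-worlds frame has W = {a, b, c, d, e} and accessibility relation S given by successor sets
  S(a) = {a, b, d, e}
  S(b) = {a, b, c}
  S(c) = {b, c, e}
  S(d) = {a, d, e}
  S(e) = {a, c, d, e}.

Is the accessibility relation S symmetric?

Yes

Symmetric: yes — every pair in S has its reverse in S.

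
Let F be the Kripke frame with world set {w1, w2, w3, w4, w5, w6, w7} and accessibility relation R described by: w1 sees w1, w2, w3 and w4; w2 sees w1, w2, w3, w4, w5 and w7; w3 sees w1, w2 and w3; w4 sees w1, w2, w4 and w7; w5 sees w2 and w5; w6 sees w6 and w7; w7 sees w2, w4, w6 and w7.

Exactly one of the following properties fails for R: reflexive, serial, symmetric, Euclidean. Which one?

Reflexive: yes — every world is R-related to itself.
Serial: yes — every world has a successor (e.g. w1 R w1).
Symmetric: yes — every pair in R has its reverse in R.
Euclidean: no — w1 R w3 and w1 R w4, but not w3 R w4.
Only Euclidean fails.

Euclidean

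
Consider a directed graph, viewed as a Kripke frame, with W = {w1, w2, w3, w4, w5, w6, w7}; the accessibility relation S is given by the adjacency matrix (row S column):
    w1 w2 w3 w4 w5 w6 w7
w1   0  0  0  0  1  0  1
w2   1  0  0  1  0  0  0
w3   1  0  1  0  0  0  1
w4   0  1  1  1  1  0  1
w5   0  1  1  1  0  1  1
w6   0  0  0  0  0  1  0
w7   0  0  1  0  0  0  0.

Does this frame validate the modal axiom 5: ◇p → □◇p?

No

The schema 5 characterises exactly the Euclidean frames.
Euclidean: no — w1 S w7 and w1 S w5, but not w7 S w5.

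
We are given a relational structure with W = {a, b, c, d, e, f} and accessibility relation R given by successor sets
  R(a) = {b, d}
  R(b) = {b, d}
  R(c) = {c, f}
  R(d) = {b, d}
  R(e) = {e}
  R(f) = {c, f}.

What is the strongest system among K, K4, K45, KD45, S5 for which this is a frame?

Transitive (axiom 4): yes — every two-step R-path is closed by a direct edge.
Euclidean (axiom 5): yes — any two successors of a common world are R-related.
Serial (axiom D): yes — every world has a successor (e.g. a R b).
Reflexive (axiom T): no — a is not related to itself.
So F validates K, K4, K45, KD45; S5 would additionally require R to be reflexive. The strongest is KD45.

KD45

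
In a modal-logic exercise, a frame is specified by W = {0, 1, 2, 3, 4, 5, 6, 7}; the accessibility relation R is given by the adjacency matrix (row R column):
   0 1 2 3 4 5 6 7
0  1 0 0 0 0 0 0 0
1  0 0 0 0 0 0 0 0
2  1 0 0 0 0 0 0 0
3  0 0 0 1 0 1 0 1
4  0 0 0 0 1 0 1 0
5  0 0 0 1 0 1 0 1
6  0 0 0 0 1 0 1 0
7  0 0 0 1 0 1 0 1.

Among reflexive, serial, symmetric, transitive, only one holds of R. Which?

Reflexive: no — 1 is not related to itself.
Serial: no — 1 has no R-successor.
Symmetric: no — 2 R 0 but not 0 R 2.
Transitive: yes — every two-step R-path is closed by a direct edge.
Only transitive holds.

transitive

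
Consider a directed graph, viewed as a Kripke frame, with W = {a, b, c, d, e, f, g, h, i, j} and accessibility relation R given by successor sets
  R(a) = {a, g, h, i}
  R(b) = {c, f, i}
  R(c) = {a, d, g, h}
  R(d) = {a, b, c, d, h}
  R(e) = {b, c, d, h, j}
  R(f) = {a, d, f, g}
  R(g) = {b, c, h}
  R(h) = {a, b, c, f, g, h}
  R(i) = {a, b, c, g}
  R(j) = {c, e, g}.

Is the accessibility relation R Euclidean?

No

Euclidean: no — a R g and a R i, but not g R i.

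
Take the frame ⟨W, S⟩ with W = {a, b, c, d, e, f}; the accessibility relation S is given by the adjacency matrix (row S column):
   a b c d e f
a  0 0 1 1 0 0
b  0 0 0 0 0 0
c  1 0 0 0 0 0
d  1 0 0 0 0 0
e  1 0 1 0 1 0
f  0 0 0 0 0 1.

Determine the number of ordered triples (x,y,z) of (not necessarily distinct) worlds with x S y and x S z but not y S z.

10

Enumerating: (a,c,c), (a,c,d), (a,d,c), (a,d,d), (c,a,a), (d,a,a), (e,a,a), (e,a,e), (e,c,c), (e,c,e).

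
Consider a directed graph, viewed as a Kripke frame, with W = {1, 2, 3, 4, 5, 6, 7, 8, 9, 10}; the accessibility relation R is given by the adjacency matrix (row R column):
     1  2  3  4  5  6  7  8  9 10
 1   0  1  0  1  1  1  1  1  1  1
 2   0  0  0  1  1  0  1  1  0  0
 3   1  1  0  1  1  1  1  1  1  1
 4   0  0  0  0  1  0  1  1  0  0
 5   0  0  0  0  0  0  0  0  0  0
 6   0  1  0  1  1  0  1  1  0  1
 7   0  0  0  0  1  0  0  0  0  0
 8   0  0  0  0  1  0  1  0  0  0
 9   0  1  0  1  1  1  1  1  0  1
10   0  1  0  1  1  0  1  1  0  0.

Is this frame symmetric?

No

Symmetric: no — 1 R 10 but not 10 R 1.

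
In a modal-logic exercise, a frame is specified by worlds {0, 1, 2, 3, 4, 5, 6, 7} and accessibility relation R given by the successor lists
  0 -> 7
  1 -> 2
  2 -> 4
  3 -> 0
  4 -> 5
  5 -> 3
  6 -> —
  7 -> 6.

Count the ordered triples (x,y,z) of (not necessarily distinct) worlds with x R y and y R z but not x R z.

Enumerating: (0,7,6), (1,2,4), (2,4,5), (3,0,7), (4,5,3), (5,3,0).

6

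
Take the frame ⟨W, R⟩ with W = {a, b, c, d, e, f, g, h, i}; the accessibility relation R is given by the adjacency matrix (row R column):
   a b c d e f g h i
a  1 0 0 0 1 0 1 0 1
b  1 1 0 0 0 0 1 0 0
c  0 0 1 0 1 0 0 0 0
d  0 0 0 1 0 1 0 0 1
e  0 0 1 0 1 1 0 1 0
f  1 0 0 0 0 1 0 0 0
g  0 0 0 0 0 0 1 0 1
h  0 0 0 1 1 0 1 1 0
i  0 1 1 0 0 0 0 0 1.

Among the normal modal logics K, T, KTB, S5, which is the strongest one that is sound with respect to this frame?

Reflexive (axiom T): yes — every world is R-related to itself.
Symmetric (axiom B): no — a R e but not e R a.
Euclidean (axiom 5): no — a R e and a R g, but not e R g.
So F validates K, T; KTB would additionally require R to be symmetric. The strongest is T.

T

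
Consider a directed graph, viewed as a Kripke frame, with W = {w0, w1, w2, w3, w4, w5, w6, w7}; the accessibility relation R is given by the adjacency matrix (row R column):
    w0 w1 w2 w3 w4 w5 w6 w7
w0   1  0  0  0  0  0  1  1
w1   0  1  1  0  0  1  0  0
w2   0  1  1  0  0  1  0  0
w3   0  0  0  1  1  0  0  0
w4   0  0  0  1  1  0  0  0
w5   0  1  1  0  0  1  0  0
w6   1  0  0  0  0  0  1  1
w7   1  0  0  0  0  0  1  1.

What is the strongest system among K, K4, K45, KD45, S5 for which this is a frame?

S5

Transitive (axiom 4): yes — every two-step R-path is closed by a direct edge.
Euclidean (axiom 5): yes — any two successors of a common world are R-related.
Serial (axiom D): yes — every world has a successor (e.g. w0 R w0).
Reflexive (axiom T): yes — every world is R-related to itself.
So F validates K, K4, K45, KD45, S5. The strongest is S5.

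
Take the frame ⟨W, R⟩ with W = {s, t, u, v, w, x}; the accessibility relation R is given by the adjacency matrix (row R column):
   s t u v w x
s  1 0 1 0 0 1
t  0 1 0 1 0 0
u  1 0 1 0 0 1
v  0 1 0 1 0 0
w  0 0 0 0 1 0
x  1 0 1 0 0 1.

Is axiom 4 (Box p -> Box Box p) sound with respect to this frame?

Yes

By correspondence theory, 4 is valid on a frame iff R is transitive.
Transitive: yes — every two-step R-path is closed by a direct edge.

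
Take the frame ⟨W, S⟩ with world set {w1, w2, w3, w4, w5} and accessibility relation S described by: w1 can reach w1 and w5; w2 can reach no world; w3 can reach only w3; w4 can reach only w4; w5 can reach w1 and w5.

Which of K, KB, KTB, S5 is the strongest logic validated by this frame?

KB

Symmetric (axiom B): yes — every pair in S has its reverse in S.
Reflexive (axiom T): no — w2 is not related to itself.
Euclidean (axiom 5): yes — any two successors of a common world are S-related.
So F validates K, KB; KTB would additionally require S to be reflexive. The strongest is KB.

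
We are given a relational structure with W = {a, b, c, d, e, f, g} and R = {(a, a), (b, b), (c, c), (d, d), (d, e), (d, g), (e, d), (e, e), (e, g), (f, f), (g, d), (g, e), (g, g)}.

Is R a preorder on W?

Reflexive: yes — every world is R-related to itself.
Transitive: yes — every two-step R-path is closed by a direct edge.
So R is a preorder.

Yes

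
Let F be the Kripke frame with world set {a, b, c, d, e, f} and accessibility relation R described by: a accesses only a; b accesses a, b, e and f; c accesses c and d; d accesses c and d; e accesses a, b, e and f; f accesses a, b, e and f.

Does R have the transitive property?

Yes

Transitive: yes — every two-step R-path is closed by a direct edge.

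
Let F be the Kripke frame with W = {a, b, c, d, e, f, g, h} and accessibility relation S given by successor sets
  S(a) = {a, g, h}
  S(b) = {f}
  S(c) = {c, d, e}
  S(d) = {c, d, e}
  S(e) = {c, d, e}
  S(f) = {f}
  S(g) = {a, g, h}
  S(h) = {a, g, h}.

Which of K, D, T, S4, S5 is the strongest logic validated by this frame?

Serial (axiom D): yes — every world has a successor (e.g. a S a).
Reflexive (axiom T): no — b is not related to itself.
Transitive (axiom 4): yes — every two-step S-path is closed by a direct edge.
Euclidean (axiom 5): yes — any two successors of a common world are S-related.
So F validates K, D; T would additionally require S to be reflexive. The strongest is D.

D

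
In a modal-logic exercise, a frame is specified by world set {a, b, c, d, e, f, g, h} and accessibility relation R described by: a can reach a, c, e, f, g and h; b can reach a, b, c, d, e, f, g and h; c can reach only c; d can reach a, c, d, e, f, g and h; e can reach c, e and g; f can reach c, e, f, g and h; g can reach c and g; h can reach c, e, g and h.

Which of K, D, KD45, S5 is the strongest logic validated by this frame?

D

Serial (axiom D): yes — every world has a successor (e.g. a R a).
Euclidean (axiom 5): no — a R c and a R e, but not c R e.
Transitive (axiom 4): yes — every two-step R-path is closed by a direct edge.
Reflexive (axiom T): yes — every world is R-related to itself.
So F validates K, D; KD45 would additionally require R to be Euclidean. The strongest is D.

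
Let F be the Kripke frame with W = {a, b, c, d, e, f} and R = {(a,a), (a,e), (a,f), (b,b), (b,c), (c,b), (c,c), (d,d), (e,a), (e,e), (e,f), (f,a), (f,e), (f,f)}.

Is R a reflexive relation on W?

Yes

Reflexive: yes — every world is R-related to itself.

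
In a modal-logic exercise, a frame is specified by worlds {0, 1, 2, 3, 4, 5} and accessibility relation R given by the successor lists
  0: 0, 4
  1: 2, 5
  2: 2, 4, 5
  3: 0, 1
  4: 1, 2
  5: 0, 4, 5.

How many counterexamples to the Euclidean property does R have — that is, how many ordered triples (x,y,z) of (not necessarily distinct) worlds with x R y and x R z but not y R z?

15

Enumerating: (0,4,0), (0,4,4), (1,5,2), (2,4,4), (2,4,5), (2,5,2), (3,0,1), (3,1,0), (3,1,1), (4,1,1), (4,2,1), (5,0,5), (5,4,0), (5,4,4), (5,4,5).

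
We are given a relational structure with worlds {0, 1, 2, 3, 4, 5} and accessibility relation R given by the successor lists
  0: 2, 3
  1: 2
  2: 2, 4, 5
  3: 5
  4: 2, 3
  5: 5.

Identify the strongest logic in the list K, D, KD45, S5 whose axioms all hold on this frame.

D

Serial (axiom D): yes — every world has a successor (e.g. 0 R 2).
Euclidean (axiom 5): no — 0 R 2 and 0 R 3, but not 2 R 3.
Transitive (axiom 4): no — 0 R 2 and 2 R 4, but not 0 R 4.
Reflexive (axiom T): no — 0 is not related to itself.
So F validates K, D; KD45 would additionally require R to be Euclidean and transitive. The strongest is D.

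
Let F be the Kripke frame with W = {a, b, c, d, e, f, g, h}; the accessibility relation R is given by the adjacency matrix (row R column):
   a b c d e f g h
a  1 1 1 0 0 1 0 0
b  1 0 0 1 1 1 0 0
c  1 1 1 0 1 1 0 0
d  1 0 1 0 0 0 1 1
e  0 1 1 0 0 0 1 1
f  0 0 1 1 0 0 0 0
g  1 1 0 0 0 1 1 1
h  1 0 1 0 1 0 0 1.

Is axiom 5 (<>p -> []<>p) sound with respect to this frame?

Axiom 5 corresponds to the accessibility relation being Euclidean.
Euclidean: no — a R b and a R c, but not b R c.

No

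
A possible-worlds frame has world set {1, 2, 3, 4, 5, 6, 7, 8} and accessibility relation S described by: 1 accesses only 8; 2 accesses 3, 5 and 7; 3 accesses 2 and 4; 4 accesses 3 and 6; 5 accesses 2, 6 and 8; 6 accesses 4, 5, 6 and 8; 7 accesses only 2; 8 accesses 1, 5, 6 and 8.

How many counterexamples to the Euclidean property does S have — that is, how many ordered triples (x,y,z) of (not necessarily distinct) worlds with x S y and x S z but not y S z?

34

Enumerating: (2,3,3), (2,3,5), (2,3,7), (2,5,3), (2,5,5), (2,5,7), (2,7,3), (2,7,5), (2,7,7), (3,2,2), (3,2,4), (3,4,2), … and 22 more.
Total: 34.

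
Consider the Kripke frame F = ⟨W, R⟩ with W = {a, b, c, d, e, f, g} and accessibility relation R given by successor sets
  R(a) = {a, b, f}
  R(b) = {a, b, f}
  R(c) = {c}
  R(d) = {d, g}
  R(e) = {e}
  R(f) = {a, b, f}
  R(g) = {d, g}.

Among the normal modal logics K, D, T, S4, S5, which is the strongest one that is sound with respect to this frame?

Serial (axiom D): yes — every world has a successor (e.g. a R a).
Reflexive (axiom T): yes — every world is R-related to itself.
Transitive (axiom 4): yes — every two-step R-path is closed by a direct edge.
Euclidean (axiom 5): yes — any two successors of a common world are R-related.
So F validates K, D, T, S4, S5. The strongest is S5.

S5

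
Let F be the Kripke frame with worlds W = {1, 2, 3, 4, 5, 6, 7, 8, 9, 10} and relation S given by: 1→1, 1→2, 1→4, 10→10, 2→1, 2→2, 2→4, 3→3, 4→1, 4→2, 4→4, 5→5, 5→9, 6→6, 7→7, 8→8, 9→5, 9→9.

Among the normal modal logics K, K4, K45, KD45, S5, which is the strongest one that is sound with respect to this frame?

S5

Transitive (axiom 4): yes — every two-step S-path is closed by a direct edge.
Euclidean (axiom 5): yes — any two successors of a common world are S-related.
Serial (axiom D): yes — every world has a successor (e.g. 1 S 1).
Reflexive (axiom T): yes — every world is S-related to itself.
So F validates K, K4, K45, KD45, S5. The strongest is S5.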